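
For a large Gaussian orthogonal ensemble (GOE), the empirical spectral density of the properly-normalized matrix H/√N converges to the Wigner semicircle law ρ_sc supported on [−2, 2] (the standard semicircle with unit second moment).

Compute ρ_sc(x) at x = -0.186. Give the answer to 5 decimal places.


ρ_sc(x) = (1/(2π)) √(4 − x²). With x = -0.186:
  4 − x² = 4 − (-0.186)² = 4 − 0.034596 = 3.965404.
  √(4 − x²) = 1.991332.
  1/(2π) = 0.159155.
  ρ_sc(-0.186) = 0.159155 · 1.991332 = 0.316930.

Rounded to 5 decimal places: ρ_sc(-0.186) ≈ 0.31693.


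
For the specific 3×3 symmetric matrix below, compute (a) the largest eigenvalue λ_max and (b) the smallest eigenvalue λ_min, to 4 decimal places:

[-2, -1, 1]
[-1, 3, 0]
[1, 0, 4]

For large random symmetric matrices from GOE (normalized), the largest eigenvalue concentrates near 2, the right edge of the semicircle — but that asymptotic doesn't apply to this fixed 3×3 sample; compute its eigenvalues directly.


Since M is real symmetric, all three eigenvalues are real; they are the roots of det(λI − M) = λ³ − (tr M) λ² + s λ − det M, where s is the sum of the principal 2×2 minors.
tr M = -2 + 3 + 4 = 5.
s = ((-2)·3 − (-1)²) + ((-2)·4 − 1²) + (3·4 − 0²) = -7 + (-9) + 12 = -4.
det M (expand along row 1) = (-2)·12 − (-1)·(-4) + 1·(-3) = -31.
Characteristic polynomial: λ³ − 5λ² − 4λ + 31 = 0.
Substitute λ = y + (tr M)/3 = y + 1.666667 to remove the quadratic term: y³ + p·y + q = 0 with p = s − (tr M)²/3 = -12.333333 and q = −2(tr M)³/27 + (tr M)·s/3 − det M = 15.074074.
Three real roots ⇒ use the trigonometric (Viète) form: r = 2√(−p/3) = 4.055175, φ = arccos(3q/(p·r)) = arccos(-0.904194) = 2.700286 rad.
y_k = r·cos(φ/3 − 2πk/3) for k = 0, 1, 2 gives y = 2.520434, 1.490945, -4.011379.
λ_k = y_k + 1.666667 gives λ = 4.1871, 3.1576, -2.3447 (check: the sum is 5.0000 = tr M).

Hence λ_max = 4.1871 and λ_min = -2.3447.


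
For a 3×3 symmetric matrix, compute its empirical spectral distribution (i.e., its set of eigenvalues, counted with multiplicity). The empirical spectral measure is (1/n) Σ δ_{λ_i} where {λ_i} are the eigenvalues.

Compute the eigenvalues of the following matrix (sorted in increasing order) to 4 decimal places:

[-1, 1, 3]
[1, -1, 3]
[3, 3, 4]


Since M is real symmetric, all three eigenvalues are real; they are the roots of det(λI − M) = λ³ − (tr M) λ² + s λ − det M, where s is the sum of the principal 2×2 minors.
tr M = -1 + (-1) + 4 = 2.
s = ((-1)·(-1) − 1²) + ((-1)·4 − 3²) + ((-1)·4 − 3²) = 0 + (-13) + (-13) = -26.
det M (expand along row 1) = (-1)·(-13) − 1·(-5) + 3·6 = 36.
Characteristic polynomial: λ³ − 2λ² − 26λ − 36 = 0.
Substitute λ = y + (tr M)/3 = y + 0.666667 to remove the quadratic term: y³ + p·y + q = 0 with p = s − (tr M)²/3 = -27.333333 and q = −2(tr M)³/27 + (tr M)·s/3 − det M = -53.925926.
Three real roots ⇒ use the trigonometric (Viète) form: r = 2√(−p/3) = 6.036923, φ = arccos(3q/(p·r)) = arccos(0.980416) = 0.198231 rad.
y_k = r·cos(φ/3 − 2πk/3) for k = 0, 1, 2 gives y = 6.023749, -2.666667, -3.357082.
λ_k = y_k + 0.666667 gives λ = 6.6904, -2.0000, -2.6904 (check: the sum is 2.0000 = tr M).

Eigenvalues sorted in increasing order: [-2.6904, -2.0000, 6.6904].


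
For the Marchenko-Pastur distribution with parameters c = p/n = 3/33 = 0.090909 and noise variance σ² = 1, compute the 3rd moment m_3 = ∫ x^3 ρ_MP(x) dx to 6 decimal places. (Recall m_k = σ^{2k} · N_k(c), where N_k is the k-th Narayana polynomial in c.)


E[X³] = σ⁶ (1 + 3c + c²) (third MP moment). With σ² = 1 (so σ⁶ = 1) and c = 3/33 = 0.090909: E[X³] = 1 · (1 + 3·0.090909 + (0.090909)²) = 1 · 1.280992.

So E[X^3] = 1.280992.


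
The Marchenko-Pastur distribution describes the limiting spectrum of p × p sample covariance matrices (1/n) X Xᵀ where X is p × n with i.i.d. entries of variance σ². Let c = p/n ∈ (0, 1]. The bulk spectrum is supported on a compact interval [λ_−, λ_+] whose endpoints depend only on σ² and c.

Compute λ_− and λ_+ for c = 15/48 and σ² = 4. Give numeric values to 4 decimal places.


c = 15/48 = 0.312500; √c = 0.559017.
λ_− = σ² (1 − √c)² = 4 · (1 − 0.559017)² = 4 · (0.440983)² = 0.777864.
λ_+ = σ² (1 + √c)² = 4 · (1 + 0.559017)² = 4 · (1.559017)² = 9.722136.

Rounded to 4 decimal places: λ_− ≈ 0.7779, λ_+ ≈ 9.7221.


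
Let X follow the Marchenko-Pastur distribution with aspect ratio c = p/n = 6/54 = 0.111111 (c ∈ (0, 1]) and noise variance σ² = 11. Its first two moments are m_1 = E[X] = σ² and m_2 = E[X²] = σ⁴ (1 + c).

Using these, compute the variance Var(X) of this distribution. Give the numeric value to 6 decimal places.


m_1 = E[X] = σ² = 11, so m_1² = 121.
m_2 = E[X²] = σ⁴ (1 + c) = 121 · (1 + 0.111111) = 121 · 1.111111 = 134.444444.
(Note m_2 − m_1² simplifies to c · σ⁴ = 0.111111 · 121.)

Var(X) = m_2 − m_1² = 134.444444 − 121 = 13.444444.


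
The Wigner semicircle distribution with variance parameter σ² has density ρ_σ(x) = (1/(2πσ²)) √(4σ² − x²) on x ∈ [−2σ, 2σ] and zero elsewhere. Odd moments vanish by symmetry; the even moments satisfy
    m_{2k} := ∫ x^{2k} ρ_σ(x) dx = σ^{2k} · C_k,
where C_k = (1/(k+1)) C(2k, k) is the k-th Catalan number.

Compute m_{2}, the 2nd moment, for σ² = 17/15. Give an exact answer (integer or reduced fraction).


By the scaled semicircle moment identity, m_{2k} = σ^{2k} · C_k with k = 1.
C_1 = (1/(k+1)) · C(2k, k) = (1/2) · C(2, 1) = (1/2) · 2 = 1.
σ^{2k} = (σ²)^k = (17/15)^1 = 17/15.

Therefore m_{2} = σ^{2} · C_1 = (17/15) · 1 = 17/15.


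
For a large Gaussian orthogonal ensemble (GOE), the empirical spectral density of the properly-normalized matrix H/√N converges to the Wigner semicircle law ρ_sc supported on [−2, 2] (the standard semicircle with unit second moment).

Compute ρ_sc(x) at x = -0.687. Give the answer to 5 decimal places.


ρ_sc(x) = (1/(2π)) √(4 − x²). With x = -0.687:
  4 − x² = 4 − (-0.687)² = 4 − 0.471969 = 3.528031.
  √(4 − x²) = 1.878305.
  1/(2π) = 0.159155.
  ρ_sc(-0.687) = 0.159155 · 1.878305 = 0.298942.

Rounded to 5 decimal places: ρ_sc(-0.687) ≈ 0.29894.


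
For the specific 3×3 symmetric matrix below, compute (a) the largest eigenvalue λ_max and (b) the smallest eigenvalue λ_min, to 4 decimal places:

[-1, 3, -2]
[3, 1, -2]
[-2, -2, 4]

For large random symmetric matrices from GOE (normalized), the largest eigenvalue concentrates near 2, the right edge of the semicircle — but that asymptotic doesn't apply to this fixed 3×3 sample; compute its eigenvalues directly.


Since M is real symmetric, all three eigenvalues are real; they are the roots of det(λI − M) = λ³ − (tr M) λ² + s λ − det M, where s is the sum of the principal 2×2 minors.
tr M = -1 + 1 + 4 = 4.
s = ((-1)·1 − 3²) + ((-1)·4 − (-2)²) + (1·4 − (-2)²) = -10 + (-8) + 0 = -18.
det M (expand along row 1) = (-1)·0 − 3·8 + (-2)·(-4) = -16.
Characteristic polynomial: λ³ − 4λ² − 18λ + 16 = 0.
Substitute λ = y + (tr M)/3 = y + 1.333333 to remove the quadratic term: y³ + p·y + q = 0 with p = s − (tr M)²/3 = -23.333333 and q = −2(tr M)³/27 + (tr M)·s/3 − det M = -12.740741.
Three real roots ⇒ use the trigonometric (Viète) form: r = 2√(−p/3) = 5.577734, φ = arccos(3q/(p·r)) = arccos(0.293685) = 1.272717 rad.
y_k = r·cos(φ/3 − 2πk/3) for k = 0, 1, 2 gives y = 5.083280, -0.553291, -4.529989.
λ_k = y_k + 1.333333 gives λ = 6.4166, 0.7800, -3.1967 (check: the sum is 4.0000 = tr M).

Hence λ_max = 6.4166 and λ_min = -3.1967.


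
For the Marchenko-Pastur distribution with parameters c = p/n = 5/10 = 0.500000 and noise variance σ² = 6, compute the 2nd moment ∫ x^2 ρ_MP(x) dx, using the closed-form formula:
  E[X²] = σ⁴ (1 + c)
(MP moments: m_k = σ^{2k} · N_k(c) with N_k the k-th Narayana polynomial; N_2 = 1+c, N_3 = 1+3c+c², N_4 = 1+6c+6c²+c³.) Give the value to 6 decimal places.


E[X²] = σ⁴ (1 + c) (second MP moment). With σ² = 6 (so σ⁴ = 36) and c = 5/10 = 0.500000: E[X²] = 36 · (1 + 0.500000) = 36 · 1.500000.

So E[X^2] = 54.000000.


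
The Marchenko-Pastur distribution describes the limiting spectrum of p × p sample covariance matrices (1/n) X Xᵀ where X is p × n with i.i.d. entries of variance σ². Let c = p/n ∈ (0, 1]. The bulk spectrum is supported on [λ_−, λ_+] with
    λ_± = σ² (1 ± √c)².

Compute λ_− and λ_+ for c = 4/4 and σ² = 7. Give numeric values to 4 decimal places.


c = 4/4 = 1.000000; √c = 1.000000.
λ_− = σ² (1 − √c)² = 7 · (1 − 1.000000)² = 7 · (0.000000)² = 0.000000.
λ_+ = σ² (1 + √c)² = 7 · (1 + 1.000000)² = 7 · (2.000000)² = 28.000000.

Rounded to 4 decimal places: λ_− ≈ 0.0000, λ_+ ≈ 28.0000.


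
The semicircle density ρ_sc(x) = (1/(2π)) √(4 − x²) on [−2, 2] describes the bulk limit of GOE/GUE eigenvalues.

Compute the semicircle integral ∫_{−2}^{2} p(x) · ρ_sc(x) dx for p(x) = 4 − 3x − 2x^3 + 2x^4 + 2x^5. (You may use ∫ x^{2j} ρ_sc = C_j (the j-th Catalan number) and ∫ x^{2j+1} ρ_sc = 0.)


Write p(x) = Σ a_i x^i, split into monomials and integrate each against ρ_sc separately.
Using ∫ x^{2j} ρ_sc = C_j = (1/(j+1)) C(2j, j) (Catalan numbers) and ∫ x^{2j+1} ρ_sc = 0 (odd monomials vanish by symmetry):
  i = 0 (even): a_0 · C_{0} = 4 · 1 = 4
  i = 1 (odd): ∫ x^1 ρ_sc = 0 (vanishes)
  i = 3 (odd): ∫ x^3 ρ_sc = 0 (vanishes)
  i = 4 (even): a_4 · C_{2} = 2 · 2 = 4
  i = 5 (odd): ∫ x^5 ρ_sc = 0 (vanishes)

Summing the contributions: ∫_{−2}^{2} p(x) ρ_sc(x) dx = 4 + 4 = 8.


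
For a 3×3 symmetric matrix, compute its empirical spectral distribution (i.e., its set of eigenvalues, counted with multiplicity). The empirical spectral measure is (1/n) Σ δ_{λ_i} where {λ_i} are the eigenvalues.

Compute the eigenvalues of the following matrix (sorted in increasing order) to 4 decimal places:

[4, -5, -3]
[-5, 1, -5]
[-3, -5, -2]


Since M is real symmetric, all three eigenvalues are real; they are the roots of det(λI − M) = λ³ − (tr M) λ² + s λ − det M, where s is the sum of the principal 2×2 minors.
tr M = 4 + 1 + (-2) = 3.
s = (4·1 − (-5)²) + (4·(-2) − (-3)²) + (1·(-2) − (-5)²) = -21 + (-17) + (-27) = -65.
det M (expand along row 1) = 4·(-27) − (-5)·(-5) + (-3)·28 = -217.
Characteristic polynomial: λ³ − 3λ² − 65λ + 217 = 0.
Substitute λ = y + (tr M)/3 = y + 1.000000 to remove the quadratic term: y³ + p·y + q = 0 with p = s − (tr M)²/3 = -68.000000 and q = −2(tr M)³/27 + (tr M)·s/3 − det M = 150.000000.
Three real roots ⇒ use the trigonometric (Viète) form: r = 2√(−p/3) = 9.521905, φ = arccos(3q/(p·r)) = arccos(-0.694992) = 2.339205 rad.
y_k = r·cos(φ/3 − 2πk/3) for k = 0, 1, 2 gives y = 6.771025, 2.412324, -9.183350.
λ_k = y_k + 1.000000 gives λ = 7.7710, 3.4123, -8.1833 (check: the sum is 3.0000 = tr M).

Eigenvalues sorted in increasing order: [-8.1833, 3.4123, 7.7710].


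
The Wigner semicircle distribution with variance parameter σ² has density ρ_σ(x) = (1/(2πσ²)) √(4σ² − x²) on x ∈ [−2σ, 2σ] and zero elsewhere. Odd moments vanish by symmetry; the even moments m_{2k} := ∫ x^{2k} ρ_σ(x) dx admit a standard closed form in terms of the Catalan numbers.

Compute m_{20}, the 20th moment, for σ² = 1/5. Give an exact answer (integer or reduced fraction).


By the scaled semicircle moment identity, m_{2k} = σ^{2k} · C_k with k = 10.
C_10 = (1/(k+1)) · C(2k, k) = (1/11) · C(20, 10) = (1/11) · 184756 = 16796.
σ^{2k} = (σ²)^k = (1/5)^10 = 1/9765625.

Therefore m_{20} = σ^{20} · C_10 = (1/9765625) · 16796 = 16796/9765625.


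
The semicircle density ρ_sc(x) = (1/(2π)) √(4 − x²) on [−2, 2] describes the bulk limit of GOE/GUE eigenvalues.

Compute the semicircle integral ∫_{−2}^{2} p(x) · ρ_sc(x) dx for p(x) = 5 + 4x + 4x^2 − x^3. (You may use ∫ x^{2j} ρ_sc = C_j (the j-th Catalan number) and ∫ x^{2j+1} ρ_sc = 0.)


Write p(x) = Σ a_i x^i, split into monomials and integrate each against ρ_sc separately.
Using ∫ x^{2j} ρ_sc = C_j = (1/(j+1)) C(2j, j) (Catalan numbers) and ∫ x^{2j+1} ρ_sc = 0 (odd monomials vanish by symmetry):
  i = 0 (even): a_0 · C_{0} = 5 · 1 = 5
  i = 1 (odd): ∫ x^1 ρ_sc = 0 (vanishes)
  i = 2 (even): a_2 · C_{1} = 4 · 1 = 4
  i = 3 (odd): ∫ x^3 ρ_sc = 0 (vanishes)

Summing the contributions: ∫_{−2}^{2} p(x) ρ_sc(x) dx = 5 + 4 = 9.


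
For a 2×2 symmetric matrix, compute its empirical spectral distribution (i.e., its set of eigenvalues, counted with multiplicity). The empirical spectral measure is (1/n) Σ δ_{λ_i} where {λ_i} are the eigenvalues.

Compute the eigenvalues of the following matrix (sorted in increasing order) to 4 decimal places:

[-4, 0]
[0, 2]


Since M is real symmetric, both eigenvalues are real; they are the roots of det(λI − M) = λ² − (tr M) λ + det M.
tr M = -4 + 2 = -2.
det M = (-4)·2 − 0² = -8 − 0 = -8.
Characteristic polynomial: λ² + 2λ − 8 = 0.
Discriminant Δ = (tr M)² − 4·det M = 4 − (-32) = 36; √Δ = 6.000000.
λ = (tr M ± √Δ)/2 = (-2 ± 6.000000)/2, giving (tr M − √Δ)/2 = -4.0000 and (tr M + √Δ)/2 = 2.0000.

Eigenvalues sorted in increasing order: [-4.0000, 2.0000].


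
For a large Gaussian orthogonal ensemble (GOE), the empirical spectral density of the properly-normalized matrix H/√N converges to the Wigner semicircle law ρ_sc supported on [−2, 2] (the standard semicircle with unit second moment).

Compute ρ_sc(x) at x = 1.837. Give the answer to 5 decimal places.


ρ_sc(x) = (1/(2π)) √(4 − x²). With x = 1.837:
  4 − x² = 4 − (1.837)² = 4 − 3.374569 = 0.625431.
  √(4 − x²) = 0.790842.
  1/(2π) = 0.159155.
  ρ_sc(1.837) = 0.159155 · 0.790842 = 0.125866.

Rounded to 5 decimal places: ρ_sc(1.837) ≈ 0.12587.


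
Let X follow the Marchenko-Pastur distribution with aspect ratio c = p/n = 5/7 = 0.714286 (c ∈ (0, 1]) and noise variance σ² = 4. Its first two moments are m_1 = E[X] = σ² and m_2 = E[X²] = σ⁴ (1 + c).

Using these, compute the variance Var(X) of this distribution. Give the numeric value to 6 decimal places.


m_1 = E[X] = σ² = 4, so m_1² = 16.
m_2 = E[X²] = σ⁴ (1 + c) = 16 · (1 + 0.714286) = 16 · 1.714286 = 27.428571.
(Note m_2 − m_1² simplifies to c · σ⁴ = 0.714286 · 16.)

Var(X) = m_2 − m_1² = 27.428571 − 16 = 11.428571.


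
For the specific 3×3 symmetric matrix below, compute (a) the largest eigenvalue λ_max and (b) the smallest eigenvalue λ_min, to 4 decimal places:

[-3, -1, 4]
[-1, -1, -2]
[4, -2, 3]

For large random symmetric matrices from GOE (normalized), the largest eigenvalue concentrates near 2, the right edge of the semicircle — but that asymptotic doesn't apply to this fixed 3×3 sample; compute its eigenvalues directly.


Since M is real symmetric, all three eigenvalues are real; they are the roots of det(λI − M) = λ³ − (tr M) λ² + s λ − det M, where s is the sum of the principal 2×2 minors.
tr M = -3 + (-1) + 3 = -1.
s = ((-3)·(-1) − (-1)²) + ((-3)·3 − 4²) + ((-1)·3 − (-2)²) = 2 + (-25) + (-7) = -30.
det M (expand along row 1) = (-3)·(-7) − (-1)·5 + 4·6 = 50.
Characteristic polynomial: λ³ + λ² − 30λ − 50 = 0.
Substitute λ = y + (tr M)/3 = y − 0.333333 to remove the quadratic term: y³ + p·y + q = 0 with p = s − (tr M)²/3 = -30.333333 and q = −2(tr M)³/27 + (tr M)·s/3 − det M = -39.925926.
Three real roots ⇒ use the trigonometric (Viète) form: r = 2√(−p/3) = 6.359595, φ = arccos(3q/(p·r)) = arccos(0.620907) = 0.900897 rad.
y_k = r·cos(φ/3 − 2πk/3) for k = 0, 1, 2 gives y = 6.074991, -1.408324, -4.666667.
λ_k = y_k − 0.333333 gives λ = 5.7417, -1.7417, -5.0000 (check: the sum is -1.0000 = tr M).

Hence λ_max = 5.7417 and λ_min = -5.0000.


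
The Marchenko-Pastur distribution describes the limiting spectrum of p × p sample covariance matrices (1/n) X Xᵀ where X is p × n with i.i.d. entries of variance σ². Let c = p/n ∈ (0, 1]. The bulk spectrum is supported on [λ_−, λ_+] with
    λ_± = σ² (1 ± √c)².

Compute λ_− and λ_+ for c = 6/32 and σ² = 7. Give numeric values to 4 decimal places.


c = 6/32 = 0.187500; √c = 0.433013.
λ_− = σ² (1 − √c)² = 7 · (1 − 0.433013)² = 7 · (0.566987)² = 2.250322.
λ_+ = σ² (1 + √c)² = 7 · (1 + 0.433013)² = 7 · (1.433013)² = 14.374678.

Rounded to 4 decimal places: λ_− ≈ 2.2503, λ_+ ≈ 14.3747.


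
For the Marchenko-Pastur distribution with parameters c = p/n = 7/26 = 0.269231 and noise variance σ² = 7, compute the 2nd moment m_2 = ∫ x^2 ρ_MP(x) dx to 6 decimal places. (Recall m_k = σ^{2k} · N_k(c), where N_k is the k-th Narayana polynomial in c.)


E[X²] = σ⁴ (1 + c) (second MP moment). With σ² = 7 (so σ⁴ = 49) and c = 7/26 = 0.269231: E[X²] = 49 · (1 + 0.269231) = 49 · 1.269231.

So E[X^2] = 62.192308.


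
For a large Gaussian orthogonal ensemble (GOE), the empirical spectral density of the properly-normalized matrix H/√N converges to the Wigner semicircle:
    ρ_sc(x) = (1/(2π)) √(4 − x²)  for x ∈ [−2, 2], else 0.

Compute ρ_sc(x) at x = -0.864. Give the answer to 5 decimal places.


ρ_sc(x) = (1/(2π)) √(4 − x²). With x = -0.864:
  4 − x² = 4 − (-0.864)² = 4 − 0.746496 = 3.253504.
  √(4 − x²) = 1.803747.
  1/(2π) = 0.159155.
  ρ_sc(-0.864) = 0.159155 · 1.803747 = 0.287075.

Rounded to 5 decimal places: ρ_sc(-0.864) ≈ 0.28708.


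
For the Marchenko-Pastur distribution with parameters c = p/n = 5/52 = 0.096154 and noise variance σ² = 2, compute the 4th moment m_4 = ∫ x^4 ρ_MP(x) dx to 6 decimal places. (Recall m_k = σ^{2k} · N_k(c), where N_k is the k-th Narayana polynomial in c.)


E[X⁴] = σ⁸ (1 + 6c + 6c² + c³) (fourth MP moment). With σ² = 2 (so σ⁸ = 16) and c = 5/52 = 0.096154: E[X⁴] = 16 · (1 + 6·0.096154 + 6·(0.096154)² + (0.096154)³) = 16 · 1.633285.

So E[X^4] = 26.132567.


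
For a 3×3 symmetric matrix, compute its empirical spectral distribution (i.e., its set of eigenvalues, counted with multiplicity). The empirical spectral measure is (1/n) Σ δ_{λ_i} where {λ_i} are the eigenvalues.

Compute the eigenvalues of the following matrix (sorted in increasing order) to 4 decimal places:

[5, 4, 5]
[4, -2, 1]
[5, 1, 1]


Since M is real symmetric, all three eigenvalues are real; they are the roots of det(λI − M) = λ³ − (tr M) λ² + s λ − det M, where s is the sum of the principal 2×2 minors.
tr M = 5 + (-2) + 1 = 4.
s = (5·(-2) − 4²) + (5·1 − 5²) + ((-2)·1 − 1²) = -26 + (-20) + (-3) = -49.
det M (expand along row 1) = 5·(-3) − 4·(-1) + 5·14 = 59.
Characteristic polynomial: λ³ − 4λ² − 49λ − 59 = 0.
Substitute λ = y + (tr M)/3 = y + 1.333333 to remove the quadratic term: y³ + p·y + q = 0 with p = s − (tr M)²/3 = -54.333333 and q = −2(tr M)³/27 + (tr M)·s/3 − det M = -129.074074.
Three real roots ⇒ use the trigonometric (Viète) form: r = 2√(−p/3) = 8.511430, φ = arccos(3q/(p·r)) = arccos(0.837320) = 0.578434 rad.
y_k = r·cos(φ/3 − 2πk/3) for k = 0, 1, 2 gives y = 8.353708, -2.764409, -5.589299.
λ_k = y_k + 1.333333 gives λ = 9.6870, -1.4311, -4.2560 (check: the sum is 4.0000 = tr M).

Eigenvalues sorted in increasing order: [-4.2560, -1.4311, 9.6870].


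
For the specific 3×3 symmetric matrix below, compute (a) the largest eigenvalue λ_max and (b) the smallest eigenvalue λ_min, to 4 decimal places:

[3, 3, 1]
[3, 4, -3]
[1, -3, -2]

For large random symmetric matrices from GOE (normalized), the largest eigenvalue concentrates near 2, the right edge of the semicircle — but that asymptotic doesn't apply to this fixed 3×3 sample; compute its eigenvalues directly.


Since M is real symmetric, all three eigenvalues are real; they are the roots of det(λI − M) = λ³ − (tr M) λ² + s λ − det M, where s is the sum of the principal 2×2 minors.
tr M = 3 + 4 + (-2) = 5.
s = (3·4 − 3²) + (3·(-2) − 1²) + (4·(-2) − (-3)²) = 3 + (-7) + (-17) = -21.
det M (expand along row 1) = 3·(-17) − 3·(-3) + 1·(-13) = -55.
Characteristic polynomial: λ³ − 5λ² − 21λ + 55 = 0.
Substitute λ = y + (tr M)/3 = y + 1.666667 to remove the quadratic term: y³ + p·y + q = 0 with p = s − (tr M)²/3 = -29.333333 and q = −2(tr M)³/27 + (tr M)·s/3 − det M = 10.740741.
Three real roots ⇒ use the trigonometric (Viète) form: r = 2√(−p/3) = 6.253888, φ = arccos(3q/(p·r)) = arccos(-0.175648) = 1.747361 rad.
y_k = r·cos(φ/3 − 2πk/3) for k = 0, 1, 2 gives y = 5.222719, 0.367859, -5.590577.
λ_k = y_k + 1.666667 gives λ = 6.8894, 2.0345, -3.9239 (check: the sum is 5.0000 = tr M).

Hence λ_max = 6.8894 and λ_min = -3.9239.


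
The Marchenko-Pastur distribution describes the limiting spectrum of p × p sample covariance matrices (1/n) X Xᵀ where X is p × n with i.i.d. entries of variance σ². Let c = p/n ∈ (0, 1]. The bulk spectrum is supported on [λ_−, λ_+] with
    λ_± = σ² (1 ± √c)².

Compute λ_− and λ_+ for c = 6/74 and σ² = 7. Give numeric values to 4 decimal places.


c = 6/74 = 0.081081; √c = 0.284747.
λ_− = σ² (1 − √c)² = 7 · (1 − 0.284747)² = 7 · (0.715253)² = 3.581104.
λ_+ = σ² (1 + √c)² = 7 · (1 + 0.284747)² = 7 · (1.284747)² = 11.554031.

Rounded to 4 decimal places: λ_− ≈ 3.5811, λ_+ ≈ 11.5540.


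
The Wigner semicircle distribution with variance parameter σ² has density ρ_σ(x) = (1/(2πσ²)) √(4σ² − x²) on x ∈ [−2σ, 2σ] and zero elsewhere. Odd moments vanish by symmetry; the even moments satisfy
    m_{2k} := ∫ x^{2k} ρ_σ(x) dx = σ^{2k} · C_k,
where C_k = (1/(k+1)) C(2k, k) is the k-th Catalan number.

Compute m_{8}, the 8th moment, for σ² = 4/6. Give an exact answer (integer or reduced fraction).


By the scaled semicircle moment identity, m_{2k} = σ^{2k} · C_k with k = 4.
C_4 = (1/(k+1)) · C(2k, k) = (1/5) · C(8, 4) = (1/5) · 70 = 14.
σ^{2k} = (σ²)^k = (4/6)^4 = 16/81.

Therefore m_{8} = σ^{8} · C_4 = (16/81) · 14 = 224/81.


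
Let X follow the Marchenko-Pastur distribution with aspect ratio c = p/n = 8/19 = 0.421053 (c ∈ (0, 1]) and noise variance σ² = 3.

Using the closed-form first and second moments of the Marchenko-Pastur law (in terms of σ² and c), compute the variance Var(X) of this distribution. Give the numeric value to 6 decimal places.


Recall the MP moments m_1 = E[X] = σ² and m_2 = E[X²] = σ⁴ (1 + c).
m_1 = E[X] = σ² = 3, so m_1² = 9.
m_2 = E[X²] = σ⁴ (1 + c) = 9 · (1 + 0.421053) = 9 · 1.421053 = 12.789474.
(Note m_2 − m_1² simplifies to c · σ⁴ = 0.421053 · 9.)

Var(X) = m_2 − m_1² = 12.789474 − 9 = 3.789474.


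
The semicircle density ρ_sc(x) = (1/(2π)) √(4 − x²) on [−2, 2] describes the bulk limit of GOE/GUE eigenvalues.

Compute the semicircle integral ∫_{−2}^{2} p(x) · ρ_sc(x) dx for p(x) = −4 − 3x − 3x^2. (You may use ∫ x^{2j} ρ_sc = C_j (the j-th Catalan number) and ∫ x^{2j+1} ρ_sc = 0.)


Write p(x) = Σ a_i x^i, split into monomials and integrate each against ρ_sc separately.
Using ∫ x^{2j} ρ_sc = C_j = (1/(j+1)) C(2j, j) (Catalan numbers) and ∫ x^{2j+1} ρ_sc = 0 (odd monomials vanish by symmetry):
  i = 0 (even): a_0 · C_{0} = -4 · 1 = -4
  i = 1 (odd): ∫ x^1 ρ_sc = 0 (vanishes)
  i = 2 (even): a_2 · C_{1} = -3 · 1 = -3

Summing the contributions: ∫_{−2}^{2} p(x) ρ_sc(x) dx = (-4) + (-3) = -7.


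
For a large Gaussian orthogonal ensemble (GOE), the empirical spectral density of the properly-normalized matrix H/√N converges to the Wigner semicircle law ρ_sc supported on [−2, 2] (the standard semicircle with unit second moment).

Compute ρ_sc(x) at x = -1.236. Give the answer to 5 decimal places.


ρ_sc(x) = (1/(2π)) √(4 − x²). With x = -1.236:
  4 − x² = 4 − (-1.236)² = 4 − 1.527696 = 2.472304.
  √(4 − x²) = 1.572356.
  1/(2π) = 0.159155.
  ρ_sc(-1.236) = 0.159155 · 1.572356 = 0.250248.

Rounded to 5 decimal places: ρ_sc(-1.236) ≈ 0.25025.


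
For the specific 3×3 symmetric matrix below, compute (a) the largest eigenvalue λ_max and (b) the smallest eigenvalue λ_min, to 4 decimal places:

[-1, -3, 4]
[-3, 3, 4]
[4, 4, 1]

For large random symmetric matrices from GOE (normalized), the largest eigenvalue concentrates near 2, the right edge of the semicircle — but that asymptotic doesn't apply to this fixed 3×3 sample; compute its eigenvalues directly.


Since M is real symmetric, all three eigenvalues are real; they are the roots of det(λI − M) = λ³ − (tr M) λ² + s λ − det M, where s is the sum of the principal 2×2 minors.
tr M = -1 + 3 + 1 = 3.
s = ((-1)·3 − (-3)²) + ((-1)·1 − 4²) + (3·1 − 4²) = -12 + (-17) + (-13) = -42.
det M (expand along row 1) = (-1)·(-13) − (-3)·(-19) + 4·(-24) = -140.
Characteristic polynomial: λ³ − 3λ² − 42λ + 140 = 0.
Substitute λ = y + (tr M)/3 = y + 1.000000 to remove the quadratic term: y³ + p·y + q = 0 with p = s − (tr M)²/3 = -45.000000 and q = −2(tr M)³/27 + (tr M)·s/3 − det M = 96.000000.
Three real roots ⇒ use the trigonometric (Viète) form: r = 2√(−p/3) = 7.745967, φ = arccos(3q/(p·r)) = arccos(-0.826236) = 2.543190 rad.
y_k = r·cos(φ/3 − 2πk/3) for k = 0, 1, 2 gives y = 5.125404, 2.466977, -7.592381.
λ_k = y_k + 1.000000 gives λ = 6.1254, 3.4670, -6.5924 (check: the sum is 3.0000 = tr M).

Hence λ_max = 6.1254 and λ_min = -6.5924.


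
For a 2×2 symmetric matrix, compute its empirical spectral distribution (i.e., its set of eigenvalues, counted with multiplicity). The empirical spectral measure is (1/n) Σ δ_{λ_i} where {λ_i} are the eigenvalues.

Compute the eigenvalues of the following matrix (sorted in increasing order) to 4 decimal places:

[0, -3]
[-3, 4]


Since M is real symmetric, both eigenvalues are real; they are the roots of det(λI − M) = λ² − (tr M) λ + det M.
tr M = 0 + 4 = 4.
det M = 0·4 − (-3)² = 0 − 9 = -9.
Characteristic polynomial: λ² − 4λ − 9 = 0.
Discriminant Δ = (tr M)² − 4·det M = 16 − (-36) = 52; √Δ = 7.211103.
λ = (tr M ± √Δ)/2 = (4 ± 7.211103)/2, giving (tr M − √Δ)/2 = -1.6056 and (tr M + √Δ)/2 = 5.6056.

Eigenvalues sorted in increasing order: [-1.6056, 5.6056].


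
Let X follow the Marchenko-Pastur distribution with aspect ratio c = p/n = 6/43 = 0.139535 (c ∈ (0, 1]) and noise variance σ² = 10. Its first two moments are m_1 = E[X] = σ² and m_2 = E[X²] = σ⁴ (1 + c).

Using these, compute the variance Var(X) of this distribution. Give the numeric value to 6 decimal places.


m_1 = E[X] = σ² = 10, so m_1² = 100.
m_2 = E[X²] = σ⁴ (1 + c) = 100 · (1 + 0.139535) = 100 · 1.139535 = 113.953488.
(Note m_2 − m_1² simplifies to c · σ⁴ = 0.139535 · 100.)

Var(X) = m_2 − m_1² = 113.953488 − 100 = 13.953488.


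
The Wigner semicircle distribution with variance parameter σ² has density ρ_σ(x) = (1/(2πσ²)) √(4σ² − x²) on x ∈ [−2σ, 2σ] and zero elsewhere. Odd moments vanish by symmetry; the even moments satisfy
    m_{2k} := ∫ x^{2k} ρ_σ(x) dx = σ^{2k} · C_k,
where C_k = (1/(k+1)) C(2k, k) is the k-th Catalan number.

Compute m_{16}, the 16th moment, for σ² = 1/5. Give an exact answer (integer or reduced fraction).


By the scaled semicircle moment identity, m_{2k} = σ^{2k} · C_k with k = 8.
C_8 = (1/(k+1)) · C(2k, k) = (1/9) · C(16, 8) = (1/9) · 12870 = 1430.
σ^{2k} = (σ²)^k = (1/5)^8 = 1/390625.

Therefore m_{16} = σ^{16} · C_8 = (1/390625) · 1430 = 286/78125.


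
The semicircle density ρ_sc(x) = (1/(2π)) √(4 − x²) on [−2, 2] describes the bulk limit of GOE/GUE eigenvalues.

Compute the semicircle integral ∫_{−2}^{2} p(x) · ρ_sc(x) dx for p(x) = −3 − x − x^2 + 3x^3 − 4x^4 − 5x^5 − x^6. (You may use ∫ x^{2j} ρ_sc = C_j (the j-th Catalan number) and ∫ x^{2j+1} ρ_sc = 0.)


Write p(x) = Σ a_i x^i, split into monomials and integrate each against ρ_sc separately.
Using ∫ x^{2j} ρ_sc = C_j = (1/(j+1)) C(2j, j) (Catalan numbers) and ∫ x^{2j+1} ρ_sc = 0 (odd monomials vanish by symmetry):
  i = 0 (even): a_0 · C_{0} = -3 · 1 = -3
  i = 1 (odd): ∫ x^1 ρ_sc = 0 (vanishes)
  i = 2 (even): a_2 · C_{1} = -1 · 1 = -1
  i = 3 (odd): ∫ x^3 ρ_sc = 0 (vanishes)
  i = 4 (even): a_4 · C_{2} = -4 · 2 = -8
  i = 5 (odd): ∫ x^5 ρ_sc = 0 (vanishes)
  i = 6 (even): a_6 · C_{3} = -1 · 5 = -5

Summing the contributions: ∫_{−2}^{2} p(x) ρ_sc(x) dx = (-3) + (-1) + (-8) + (-5) = -17.


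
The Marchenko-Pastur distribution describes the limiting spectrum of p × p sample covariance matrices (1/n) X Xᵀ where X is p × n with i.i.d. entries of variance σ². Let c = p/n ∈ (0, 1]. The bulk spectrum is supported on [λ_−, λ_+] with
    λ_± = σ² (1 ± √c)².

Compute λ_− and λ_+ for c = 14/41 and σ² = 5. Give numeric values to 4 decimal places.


c = 14/41 = 0.341463; √c = 0.584349.
λ_− = σ² (1 − √c)² = 5 · (1 − 0.584349)² = 5 · (0.415651)² = 0.863830.
λ_+ = σ² (1 + √c)² = 5 · (1 + 0.584349)² = 5 · (1.584349)² = 12.550804.

Rounded to 4 decimal places: λ_− ≈ 0.8638, λ_+ ≈ 12.5508.


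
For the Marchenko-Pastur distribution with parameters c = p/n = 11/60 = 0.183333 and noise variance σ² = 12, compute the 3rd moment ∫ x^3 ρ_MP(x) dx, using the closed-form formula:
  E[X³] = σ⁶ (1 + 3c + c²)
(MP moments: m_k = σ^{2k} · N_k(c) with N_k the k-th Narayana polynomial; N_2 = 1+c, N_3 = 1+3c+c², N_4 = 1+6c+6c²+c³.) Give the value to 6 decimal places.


E[X³] = σ⁶ (1 + 3c + c²) (third MP moment). With σ² = 12 (so σ⁶ = 1728) and c = 11/60 = 0.183333: E[X³] = 1728 · (1 + 3·0.183333 + (0.183333)²) = 1728 · 1.583611.

So E[X^3] = 2736.480000.


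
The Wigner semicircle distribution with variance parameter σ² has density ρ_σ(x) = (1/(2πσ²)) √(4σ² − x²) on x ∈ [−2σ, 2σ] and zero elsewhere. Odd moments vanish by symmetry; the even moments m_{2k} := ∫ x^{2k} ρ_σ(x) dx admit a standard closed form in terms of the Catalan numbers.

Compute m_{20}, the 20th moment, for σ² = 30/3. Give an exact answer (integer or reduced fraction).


By the scaled semicircle moment identity, m_{2k} = σ^{2k} · C_k with k = 10.
C_10 = (1/(k+1)) · C(2k, k) = (1/11) · C(20, 10) = (1/11) · 184756 = 16796.
σ^{2k} = (σ²)^k = (30/3)^10 = 10000000000.

Therefore m_{20} = σ^{20} · C_10 = 10000000000 · 16796 = 167960000000000.


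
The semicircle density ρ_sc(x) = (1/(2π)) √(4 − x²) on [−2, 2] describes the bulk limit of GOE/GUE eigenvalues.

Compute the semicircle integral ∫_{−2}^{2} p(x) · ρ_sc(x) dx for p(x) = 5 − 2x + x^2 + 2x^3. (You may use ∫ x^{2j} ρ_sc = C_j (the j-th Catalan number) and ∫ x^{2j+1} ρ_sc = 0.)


Write p(x) = Σ a_i x^i, split into monomials and integrate each against ρ_sc separately.
Using ∫ x^{2j} ρ_sc = C_j = (1/(j+1)) C(2j, j) (Catalan numbers) and ∫ x^{2j+1} ρ_sc = 0 (odd monomials vanish by symmetry):
  i = 0 (even): a_0 · C_{0} = 5 · 1 = 5
  i = 1 (odd): ∫ x^1 ρ_sc = 0 (vanishes)
  i = 2 (even): a_2 · C_{1} = 1 · 1 = 1
  i = 3 (odd): ∫ x^3 ρ_sc = 0 (vanishes)

Summing the contributions: ∫_{−2}^{2} p(x) ρ_sc(x) dx = 5 + 1 = 6.


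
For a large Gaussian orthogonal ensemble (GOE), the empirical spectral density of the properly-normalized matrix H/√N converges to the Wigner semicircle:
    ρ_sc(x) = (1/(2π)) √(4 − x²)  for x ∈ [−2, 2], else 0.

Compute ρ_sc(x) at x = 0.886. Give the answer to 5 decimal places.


ρ_sc(x) = (1/(2π)) √(4 − x²). With x = 0.886:
  4 − x² = 4 − (0.886)² = 4 − 0.784996 = 3.215004.
  √(4 − x²) = 1.793043.
  1/(2π) = 0.159155.
  ρ_sc(0.886) = 0.159155 · 1.793043 = 0.285372.

Rounded to 5 decimal places: ρ_sc(0.886) ≈ 0.28537.


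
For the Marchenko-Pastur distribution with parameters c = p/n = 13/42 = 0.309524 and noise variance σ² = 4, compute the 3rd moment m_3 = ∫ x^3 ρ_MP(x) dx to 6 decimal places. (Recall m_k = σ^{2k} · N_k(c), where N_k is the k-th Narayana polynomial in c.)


E[X³] = σ⁶ (1 + 3c + c²) (third MP moment). With σ² = 4 (so σ⁶ = 64) and c = 13/42 = 0.309524: E[X³] = 64 · (1 + 3·0.309524 + (0.309524)²) = 64 · 2.024376.

So E[X^3] = 129.560091.


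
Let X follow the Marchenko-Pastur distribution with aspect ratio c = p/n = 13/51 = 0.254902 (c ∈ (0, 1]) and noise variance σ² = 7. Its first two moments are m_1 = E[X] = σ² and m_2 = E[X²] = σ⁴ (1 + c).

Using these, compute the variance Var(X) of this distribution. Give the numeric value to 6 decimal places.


m_1 = E[X] = σ² = 7, so m_1² = 49.
m_2 = E[X²] = σ⁴ (1 + c) = 49 · (1 + 0.254902) = 49 · 1.254902 = 61.490196.
(Note m_2 − m_1² simplifies to c · σ⁴ = 0.254902 · 49.)

Var(X) = m_2 − m_1² = 61.490196 − 49 = 12.490196.


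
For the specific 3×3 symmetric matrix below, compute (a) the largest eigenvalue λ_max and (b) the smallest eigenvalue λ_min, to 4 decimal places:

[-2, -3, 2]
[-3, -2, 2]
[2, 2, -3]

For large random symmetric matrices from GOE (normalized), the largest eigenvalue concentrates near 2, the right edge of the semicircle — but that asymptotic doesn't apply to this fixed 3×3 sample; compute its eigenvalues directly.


Since M is real symmetric, all three eigenvalues are real; they are the roots of det(λI − M) = λ³ − (tr M) λ² + s λ − det M, where s is the sum of the principal 2×2 minors.
tr M = -2 + (-2) + (-3) = -7.
s = ((-2)·(-2) − (-3)²) + ((-2)·(-3) − 2²) + ((-2)·(-3) − 2²) = -5 + 2 + 2 = -1.
det M (expand along row 1) = (-2)·2 − (-3)·5 + 2·(-2) = 7.
Characteristic polynomial: λ³ + 7λ² − λ − 7 = 0.
Substitute λ = y + (tr M)/3 = y − 2.333333 to remove the quadratic term: y³ + p·y + q = 0 with p = s − (tr M)²/3 = -17.333333 and q = −2(tr M)³/27 + (tr M)·s/3 − det M = 20.740741.
Three real roots ⇒ use the trigonometric (Viète) form: r = 2√(−p/3) = 4.807402, φ = arccos(3q/(p·r)) = arccos(-0.746712) = 2.413901 rad.
y_k = r·cos(φ/3 − 2πk/3) for k = 0, 1, 2 gives y = 3.333333, 1.333333, -4.666667.
λ_k = y_k − 2.333333 gives λ = 1.0000, -1.0000, -7.0000 (check: the sum is -7.0000 = tr M).

Hence λ_max = 1.0000 and λ_min = -7.0000.


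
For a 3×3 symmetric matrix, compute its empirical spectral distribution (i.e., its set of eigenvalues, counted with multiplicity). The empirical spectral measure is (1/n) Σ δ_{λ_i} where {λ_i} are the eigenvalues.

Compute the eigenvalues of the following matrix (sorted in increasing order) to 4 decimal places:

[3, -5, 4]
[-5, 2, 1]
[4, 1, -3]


Since M is real symmetric, all three eigenvalues are real; they are the roots of det(λI − M) = λ³ − (tr M) λ² + s λ − det M, where s is the sum of the principal 2×2 minors.
tr M = 3 + 2 + (-3) = 2.
s = (3·2 − (-5)²) + (3·(-3) − 4²) + (2·(-3) − 1²) = -19 + (-25) + (-7) = -51.
det M (expand along row 1) = 3·(-7) − (-5)·11 + 4·(-13) = -18.
Characteristic polynomial: λ³ − 2λ² − 51λ + 18 = 0.
Substitute λ = y + (tr M)/3 = y + 0.666667 to remove the quadratic term: y³ + p·y + q = 0 with p = s − (tr M)²/3 = -52.333333 and q = −2(tr M)³/27 + (tr M)·s/3 − det M = -16.592593.
Three real roots ⇒ use the trigonometric (Viète) form: r = 2√(−p/3) = 8.353309, φ = arccos(3q/(p·r)) = arccos(0.113867) = 1.456682 rad.
y_k = r·cos(φ/3 − 2πk/3) for k = 0, 1, 2 gives y = 7.387779, -0.317668, -7.070111.
λ_k = y_k + 0.666667 gives λ = 8.0544, 0.3490, -6.4034 (check: the sum is 2.0000 = tr M).

Eigenvalues sorted in increasing order: [-6.4034, 0.3490, 8.0544].


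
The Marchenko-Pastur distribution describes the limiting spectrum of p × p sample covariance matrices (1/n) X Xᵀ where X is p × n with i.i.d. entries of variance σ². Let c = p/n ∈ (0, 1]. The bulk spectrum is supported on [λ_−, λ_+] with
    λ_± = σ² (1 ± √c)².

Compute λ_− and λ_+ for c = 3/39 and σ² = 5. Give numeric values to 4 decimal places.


c = 3/39 = 0.076923; √c = 0.277350.
λ_− = σ² (1 − √c)² = 5 · (1 − 0.277350)² = 5 · (0.722650)² = 2.611114.
λ_+ = σ² (1 + √c)² = 5 · (1 + 0.277350)² = 5 · (1.277350)² = 8.158116.

Rounded to 4 decimal places: λ_− ≈ 2.6111, λ_+ ≈ 8.1581.


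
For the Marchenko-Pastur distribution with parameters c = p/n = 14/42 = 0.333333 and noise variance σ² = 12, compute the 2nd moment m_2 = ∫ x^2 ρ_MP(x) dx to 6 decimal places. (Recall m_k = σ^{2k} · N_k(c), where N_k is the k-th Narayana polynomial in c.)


E[X²] = σ⁴ (1 + c) (second MP moment). With σ² = 12 (so σ⁴ = 144) and c = 14/42 = 0.333333: E[X²] = 144 · (1 + 0.333333) = 144 · 1.333333.

So E[X^2] = 192.000000.


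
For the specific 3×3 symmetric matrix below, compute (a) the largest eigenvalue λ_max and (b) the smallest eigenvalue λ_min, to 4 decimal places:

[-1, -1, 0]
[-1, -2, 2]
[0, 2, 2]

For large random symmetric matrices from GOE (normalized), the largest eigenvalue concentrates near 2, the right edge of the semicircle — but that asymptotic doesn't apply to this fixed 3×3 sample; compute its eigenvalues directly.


Since M is real symmetric, all three eigenvalues are real; they are the roots of det(λI − M) = λ³ − (tr M) λ² + s λ − det M, where s is the sum of the principal 2×2 minors.
tr M = -1 + (-2) + 2 = -1.
s = ((-1)·(-2) − (-1)²) + ((-1)·2 − 0²) + ((-2)·2 − 2²) = 1 + (-2) + (-8) = -9.
det M (expand along row 1) = (-1)·(-8) − (-1)·(-2) + 0·(-2) = 6.
Characteristic polynomial: λ³ + λ² − 9λ − 6 = 0.
Substitute λ = y + (tr M)/3 = y − 0.333333 to remove the quadratic term: y³ + p·y + q = 0 with p = s − (tr M)²/3 = -9.333333 and q = −2(tr M)³/27 + (tr M)·s/3 − det M = -2.925926.
Three real roots ⇒ use the trigonometric (Viète) form: r = 2√(−p/3) = 3.527668, φ = arccos(3q/(p·r)) = arccos(0.266600) = 1.300933 rad.
y_k = r·cos(φ/3 − 2πk/3) for k = 0, 1, 2 gives y = 3.201149, -0.316902, -2.884247.
λ_k = y_k − 0.333333 gives λ = 2.8678, -0.6502, -3.2176 (check: the sum is -1.0000 = tr M).

Hence λ_max = 2.8678 and λ_min = -3.2176.


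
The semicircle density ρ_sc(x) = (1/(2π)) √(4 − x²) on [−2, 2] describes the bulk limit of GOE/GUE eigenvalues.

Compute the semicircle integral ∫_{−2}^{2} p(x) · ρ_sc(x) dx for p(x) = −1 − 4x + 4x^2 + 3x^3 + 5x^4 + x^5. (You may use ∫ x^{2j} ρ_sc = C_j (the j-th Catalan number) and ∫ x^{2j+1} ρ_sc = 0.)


Write p(x) = Σ a_i x^i, split into monomials and integrate each against ρ_sc separately.
Using ∫ x^{2j} ρ_sc = C_j = (1/(j+1)) C(2j, j) (Catalan numbers) and ∫ x^{2j+1} ρ_sc = 0 (odd monomials vanish by symmetry):
  i = 0 (even): a_0 · C_{0} = -1 · 1 = -1
  i = 1 (odd): ∫ x^1 ρ_sc = 0 (vanishes)
  i = 2 (even): a_2 · C_{1} = 4 · 1 = 4
  i = 3 (odd): ∫ x^3 ρ_sc = 0 (vanishes)
  i = 4 (even): a_4 · C_{2} = 5 · 2 = 10
  i = 5 (odd): ∫ x^5 ρ_sc = 0 (vanishes)

Summing the contributions: ∫_{−2}^{2} p(x) ρ_sc(x) dx = (-1) + 4 + 10 = 13.


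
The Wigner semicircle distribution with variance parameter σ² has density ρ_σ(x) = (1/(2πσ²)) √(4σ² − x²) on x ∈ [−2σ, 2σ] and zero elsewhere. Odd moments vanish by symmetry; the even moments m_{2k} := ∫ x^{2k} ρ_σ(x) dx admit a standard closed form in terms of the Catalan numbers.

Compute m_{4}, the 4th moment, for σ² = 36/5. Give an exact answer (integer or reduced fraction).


By the scaled semicircle moment identity, m_{2k} = σ^{2k} · C_k with k = 2.
C_2 = (1/(k+1)) · C(2k, k) = (1/3) · C(4, 2) = (1/3) · 6 = 2.
σ^{2k} = (σ²)^k = (36/5)^2 = 1296/25.

Therefore m_{4} = σ^{4} · C_2 = (1296/25) · 2 = 2592/25.


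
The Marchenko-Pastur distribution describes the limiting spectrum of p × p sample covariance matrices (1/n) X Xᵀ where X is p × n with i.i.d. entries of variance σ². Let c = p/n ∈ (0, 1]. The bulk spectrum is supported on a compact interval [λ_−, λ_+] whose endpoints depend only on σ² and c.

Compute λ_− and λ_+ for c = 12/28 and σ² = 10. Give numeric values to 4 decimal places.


c = 12/28 = 0.428571; √c = 0.654654.
λ_− = σ² (1 − √c)² = 10 · (1 − 0.654654)² = 10 · (0.345346)² = 1.192641.
λ_+ = σ² (1 + √c)² = 10 · (1 + 0.654654)² = 10 · (1.654654)² = 27.378788.

Rounded to 4 decimal places: λ_− ≈ 1.1926, λ_+ ≈ 27.3788.
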